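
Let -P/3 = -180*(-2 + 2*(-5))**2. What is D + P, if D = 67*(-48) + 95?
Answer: 74639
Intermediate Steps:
P = 77760 (P = -(-540)*(-2 + 2*(-5))**2 = -(-540)*(-2 - 10)**2 = -(-540)*(-12)**2 = -(-540)*144 = -3*(-25920) = 77760)
D = -3121 (D = -3216 + 95 = -3121)
D + P = -3121 + 77760 = 74639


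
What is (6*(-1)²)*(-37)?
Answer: -222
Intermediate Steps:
(6*(-1)²)*(-37) = (6*1)*(-37) = 6*(-37) = -222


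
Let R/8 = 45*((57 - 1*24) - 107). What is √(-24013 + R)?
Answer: 37*I*√37 ≈ 225.06*I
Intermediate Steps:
R = -26640 (R = 8*(45*((57 - 1*24) - 107)) = 8*(45*((57 - 24) - 107)) = 8*(45*(33 - 107)) = 8*(45*(-74)) = 8*(-3330) = -26640)
√(-24013 + R) = √(-24013 - 26640) = √(-50653) = 37*I*√37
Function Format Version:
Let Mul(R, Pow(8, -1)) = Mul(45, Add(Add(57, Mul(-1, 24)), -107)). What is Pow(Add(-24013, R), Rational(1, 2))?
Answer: Mul(37, I, Pow(37, Rational(1, 2))) ≈ Mul(225.06, I)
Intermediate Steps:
R = -26640 (R = Mul(8, Mul(45, Add(Add(57, Mul(-1, 24)), -107))) = Mul(8, Mul(45, Add(Add(57, -24), -107))) = Mul(8, Mul(45, Add(33, -107))) = Mul(8, Mul(45, -74)) = Mul(8, -3330) = -26640)
Pow(Add(-24013, R), Rational(1, 2)) = Pow(Add(-24013, -26640), Rational(1, 2)) = Pow(-50653, Rational(1, 2)) = Mul(37, I, Pow(37, Rational(1, 2)))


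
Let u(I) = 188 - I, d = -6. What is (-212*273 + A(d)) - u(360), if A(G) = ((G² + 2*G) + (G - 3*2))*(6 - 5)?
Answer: -57692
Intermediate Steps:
A(G) = -6 + G² + 3*G (A(G) = ((G² + 2*G) + (G - 6))*1 = ((G² + 2*G) + (-6 + G))*1 = (-6 + G² + 3*G)*1 = -6 + G² + 3*G)
(-212*273 + A(d)) - u(360) = (-212*273 + (-6 + (-6)² + 3*(-6))) - (188 - 1*360) = (-57876 + (-6 + 36 - 18)) - (188 - 360) = (-57876 + 12) - 1*(-172) = -57864 + 172 = -57692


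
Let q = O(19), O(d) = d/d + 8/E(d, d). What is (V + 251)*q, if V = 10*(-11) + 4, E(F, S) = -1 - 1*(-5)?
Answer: 435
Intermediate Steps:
E(F, S) = 4 (E(F, S) = -1 + 5 = 4)
O(d) = 3 (O(d) = d/d + 8/4 = 1 + 8*(1/4) = 1 + 2 = 3)
V = -106 (V = -110 + 4 = -106)
q = 3
(V + 251)*q = (-106 + 251)*3 = 145*3 = 435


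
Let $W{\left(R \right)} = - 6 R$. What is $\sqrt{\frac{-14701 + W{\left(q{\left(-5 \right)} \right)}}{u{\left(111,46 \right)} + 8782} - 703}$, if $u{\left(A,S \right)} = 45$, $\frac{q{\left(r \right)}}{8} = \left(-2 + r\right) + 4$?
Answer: $\frac{i \sqrt{54903392726}}{8827} \approx 26.545 i$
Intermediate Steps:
$q{\left(r \right)} = 16 + 8 r$ ($q{\left(r \right)} = 8 \left(\left(-2 + r\right) + 4\right) = 8 \left(2 + r\right) = 16 + 8 r$)
$W{\left(R \right)} = - 6 R$
$\sqrt{\frac{-14701 + W{\left(q{\left(-5 \right)} \right)}}{u{\left(111,46 \right)} + 8782} - 703} = \sqrt{\frac{-14701 - 6 \left(16 + 8 \left(-5\right)\right)}{45 + 8782} - 703} = \sqrt{\frac{-14701 - 6 \left(16 - 40\right)}{8827} - 703} = \sqrt{\left(-14701 - -144\right) \frac{1}{8827} - 703} = \sqrt{\left(-14701 + 144\right) \frac{1}{8827} - 703} = \sqrt{\left(-14557\right) \frac{1}{8827} - 703} = \sqrt{- \frac{14557}{8827} - 703} = \sqrt{- \frac{6219938}{8827}} = \frac{i \sqrt{54903392726}}{8827}$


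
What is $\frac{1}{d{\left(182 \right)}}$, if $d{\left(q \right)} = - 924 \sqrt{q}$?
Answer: $- \frac{\sqrt{182}}{168168} \approx -8.0222 \cdot 10^{-5}$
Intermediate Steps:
$\frac{1}{d{\left(182 \right)}} = \frac{1}{\left(-924\right) \sqrt{182}} = - \frac{\sqrt{182}}{168168}$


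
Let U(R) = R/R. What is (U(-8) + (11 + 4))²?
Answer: 256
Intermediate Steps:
U(R) = 1
(U(-8) + (11 + 4))² = (1 + (11 + 4))² = (1 + 15)² = 16² = 256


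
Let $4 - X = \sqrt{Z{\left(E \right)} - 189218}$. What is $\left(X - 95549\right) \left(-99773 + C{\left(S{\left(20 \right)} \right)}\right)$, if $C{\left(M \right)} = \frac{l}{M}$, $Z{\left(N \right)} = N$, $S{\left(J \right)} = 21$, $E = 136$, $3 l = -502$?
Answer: $\frac{600615074545}{63} + \frac{6286201 i \sqrt{189082}}{63} \approx 9.5336 \cdot 10^{9} + 4.3388 \cdot 10^{7} i$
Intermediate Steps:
$l = - \frac{502}{3}$ ($l = \frac{1}{3} \left(-502\right) = - \frac{502}{3} \approx -167.33$)
$C{\left(M \right)} = - \frac{502}{3 M}$
$X = 4 - i \sqrt{189082}$ ($X = 4 - \sqrt{136 - 189218} = 4 - \sqrt{-189082} = 4 - i \sqrt{189082} \approx 4.0 - 434.84 i$)
$\left(X - 95549\right) \left(-99773 + C{\left(S{\left(20 \right)} \right)}\right) = \left(\left(4 - i \sqrt{189082}\right) - 95549\right) \left(-99773 - \frac{502}{3 \cdot 21}\right) = \left(-95545 - i \sqrt{189082}\right) \left(-99773 - \frac{502}{63}\right) = \left(-95545 - i \sqrt{189082}\right) \left(- \frac{6286201}{63}\right) = \frac{600615074545}{63} + \frac{6286201 i \sqrt{189082}}{63}$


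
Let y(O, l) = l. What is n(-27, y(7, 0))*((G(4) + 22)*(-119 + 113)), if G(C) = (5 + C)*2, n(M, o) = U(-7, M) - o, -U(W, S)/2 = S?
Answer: -12960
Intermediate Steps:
U(W, S) = -2*S
n(M, o) = -o - 2*M (n(M, o) = -2*M - o = -o - 2*M)
G(C) = 10 + 2*C
n(-27, y(7, 0))*((G(4) + 22)*(-119 + 113)) = (-1*0 - 2*(-27))*(((10 + 2*4) + 22)*(-119 + 113)) = (0 + 54)*(((10 + 8) + 22)*(-6)) = 54*((18 + 22)*(-6)) = 54*(40*(-6)) = 54*(-240) = -12960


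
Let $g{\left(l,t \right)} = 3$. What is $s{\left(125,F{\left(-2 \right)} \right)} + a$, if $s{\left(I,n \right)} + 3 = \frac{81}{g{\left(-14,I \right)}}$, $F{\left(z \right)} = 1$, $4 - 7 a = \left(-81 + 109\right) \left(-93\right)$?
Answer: $\frac{2776}{7} \approx 396.57$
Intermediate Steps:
$a = \frac{2608}{7}$ ($a = \frac{4}{7} - \frac{\left(-81 + 109\right) \left(-93\right)}{7} = \frac{4}{7} - \frac{28 \left(-93\right)}{7} = \frac{4}{7} - -372 = \frac{4}{7} + 372 = \frac{2608}{7} \approx 372.57$)
$s{\left(I,n \right)} = 24$ ($s{\left(I,n \right)} = -3 + \frac{81}{3} = -3 + 81 \cdot \frac{1}{3} = -3 + 27 = 24$)
$s{\left(125,F{\left(-2 \right)} \right)} + a = 24 + \frac{2608}{7} = \frac{2776}{7}$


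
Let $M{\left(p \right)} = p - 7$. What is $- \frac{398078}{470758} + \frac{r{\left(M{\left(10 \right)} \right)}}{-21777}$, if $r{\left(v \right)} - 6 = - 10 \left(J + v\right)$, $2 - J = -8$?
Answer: $- \frac{4305285307}{5125848483} \approx -0.83992$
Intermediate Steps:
$J = 10$ ($J = 2 - -8 = 2 + 8 = 10$)
$M{\left(p \right)} = -7 + p$
$r{\left(v \right)} = -94 - 10 v$ ($r{\left(v \right)} = 6 - 10 \left(10 + v\right) = 6 - \left(100 + 10 v\right) = -94 - 10 v$)
$- \frac{398078}{470758} + \frac{r{\left(M{\left(10 \right)} \right)}}{-21777} = - \frac{398078}{470758} + \frac{-94 - 10 \left(-7 + 10\right)}{-21777} = \left(-398078\right) \frac{1}{470758} + \left(-94 - 30\right) \left(- \frac{1}{21777}\right) = - \frac{199039}{235379} + \left(-94 - 30\right) \left(- \frac{1}{21777}\right) = - \frac{199039}{235379} - - \frac{124}{21777} = - \frac{199039}{235379} + \frac{124}{21777} = - \frac{4305285307}{5125848483}$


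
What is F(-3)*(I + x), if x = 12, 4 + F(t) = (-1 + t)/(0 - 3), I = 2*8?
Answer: -224/3 ≈ -74.667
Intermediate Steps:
I = 16
F(t) = -11/3 - t/3 (F(t) = -4 + (-1 + t)/(0 - 3) = -4 + (-1 + t)/(-3) = -4 + (-1 + t)*(-⅓) = -4 + (⅓ - t/3) = -11/3 - t/3)
F(-3)*(I + x) = (-11/3 - ⅓*(-3))*(16 + 12) = (-11/3 + 1)*28 = -8/3*28 = -224/3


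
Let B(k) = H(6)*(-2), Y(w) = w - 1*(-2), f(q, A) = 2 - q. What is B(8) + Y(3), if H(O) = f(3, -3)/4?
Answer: 11/2 ≈ 5.5000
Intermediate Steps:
H(O) = -¼ (H(O) = (2 - 1*3)/4 = (2 - 3)*(¼) = -1*¼ = -¼)
Y(w) = 2 + w (Y(w) = w + 2 = 2 + w)
B(k) = ½ (B(k) = -¼*(-2) = ½)
B(8) + Y(3) = ½ + (2 + 3) = ½ + 5 = 11/2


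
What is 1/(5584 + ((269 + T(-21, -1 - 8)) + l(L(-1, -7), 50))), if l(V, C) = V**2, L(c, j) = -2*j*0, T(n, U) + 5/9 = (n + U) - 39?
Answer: 9/52051 ≈ 0.00017291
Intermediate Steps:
T(n, U) = -356/9 + U + n (T(n, U) = -5/9 + ((n + U) - 39) = -5/9 + ((U + n) - 39) = -5/9 + (-39 + U + n) = -356/9 + U + n)
L(c, j) = 0
1/(5584 + ((269 + T(-21, -1 - 8)) + l(L(-1, -7), 50))) = 1/(5584 + ((269 + (-356/9 + (-1 - 8) - 21)) + 0**2)) = 1/(5584 + ((269 + (-356/9 - 9 - 21)) + 0)) = 1/(5584 + ((269 - 626/9) + 0)) = 1/(5584 + (1795/9 + 0)) = 1/(5584 + 1795/9) = 1/(52051/9) = 9/52051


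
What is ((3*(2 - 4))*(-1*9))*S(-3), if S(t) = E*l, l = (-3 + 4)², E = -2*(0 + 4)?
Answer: -432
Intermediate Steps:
E = -8 (E = -2*4 = -8)
l = 1 (l = 1² = 1)
S(t) = -8 (S(t) = -8*1 = -8)
((3*(2 - 4))*(-1*9))*S(-3) = ((3*(2 - 4))*(-1*9))*(-8) = ((3*(-2))*(-9))*(-8) = -6*(-9)*(-8) = 54*(-8) = -432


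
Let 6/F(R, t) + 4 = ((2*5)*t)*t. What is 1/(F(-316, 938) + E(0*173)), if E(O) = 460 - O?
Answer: 1466406/674546761 ≈ 0.0021739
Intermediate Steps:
F(R, t) = 6/(-4 + 10*t²) (F(R, t) = 6/(-4 + ((2*5)*t)*t) = 6/(-4 + (10*t)*t) = 6/(-4 + 10*t²))
1/(F(-316, 938) + E(0*173)) = 1/(3/(-2 + 5*938²) + (460 - 0*173)) = 1/(3/(-2 + 5*879844) + (460 - 1*0)) = 1/(3/(-2 + 4399220) + (460 + 0)) = 1/(3/4399218 + 460) = 1/(3*(1/4399218) + 460) = 1/(1/1466406 + 460) = 1/(674546761/1466406) = 1466406/674546761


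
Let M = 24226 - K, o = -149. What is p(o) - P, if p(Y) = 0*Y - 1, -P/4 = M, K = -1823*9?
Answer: 162531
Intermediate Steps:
K = -16407
M = 40633 (M = 24226 - 1*(-16407) = 24226 + 16407 = 40633)
P = -162532 (P = -4*40633 = -162532)
p(Y) = -1 (p(Y) = 0 - 1 = -1)
p(o) - P = -1 - 1*(-162532) = -1 + 162532 = 162531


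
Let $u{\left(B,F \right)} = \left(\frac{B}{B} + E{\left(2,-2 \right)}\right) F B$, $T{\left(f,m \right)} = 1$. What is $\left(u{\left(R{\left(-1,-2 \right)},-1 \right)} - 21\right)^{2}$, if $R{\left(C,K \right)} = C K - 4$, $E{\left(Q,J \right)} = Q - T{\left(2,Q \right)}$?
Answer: $289$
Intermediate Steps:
$E{\left(Q,J \right)} = -1 + Q$ ($E{\left(Q,J \right)} = Q - 1 = -1 + Q$)
$R{\left(C,K \right)} = -4 + C K$
$u{\left(B,F \right)} = 2 B F$ ($u{\left(B,F \right)} = \left(\frac{B}{B} + \left(-1 + 2\right)\right) F B = \left(1 + 1\right) B F = 2 B F$)
$\left(u{\left(R{\left(-1,-2 \right)},-1 \right)} - 21\right)^{2} = \left(2 \left(-4 - -2\right) \left(-1\right) - 21\right)^{2} = \left(2 \left(-4 + 2\right) \left(-1\right) - 21\right)^{2} = \left(2 \left(-2\right) \left(-1\right) - 21\right)^{2} = \left(4 - 21\right)^{2} = \left(-17\right)^{2} = 289$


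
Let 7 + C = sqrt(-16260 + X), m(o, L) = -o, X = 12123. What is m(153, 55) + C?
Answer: -160 + I*sqrt(4137) ≈ -160.0 + 64.319*I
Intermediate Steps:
C = -7 + I*sqrt(4137) (C = -7 + sqrt(-16260 + 12123) = -7 + sqrt(-4137) = -7 + I*sqrt(4137) ≈ -7.0 + 64.319*I)
m(153, 55) + C = -1*153 + (-7 + I*sqrt(4137)) = -153 + (-7 + I*sqrt(4137)) = -160 + I*sqrt(4137)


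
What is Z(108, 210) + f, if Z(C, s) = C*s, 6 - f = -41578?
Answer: 64264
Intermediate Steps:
f = 41584 (f = 6 - 1*(-41578) = 6 + 41578 = 41584)
Z(108, 210) + f = 108*210 + 41584 = 22680 + 41584 = 64264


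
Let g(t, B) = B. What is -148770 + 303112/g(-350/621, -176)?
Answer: -3310829/22 ≈ -1.5049e+5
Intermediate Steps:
-148770 + 303112/g(-350/621, -176) = -148770 + 303112/(-176) = -148770 + 303112*(-1/176) = -148770 - 37889/22 = -3310829/22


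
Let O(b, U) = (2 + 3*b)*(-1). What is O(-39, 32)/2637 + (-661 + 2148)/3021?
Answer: 1422878/2655459 ≈ 0.53583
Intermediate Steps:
O(b, U) = -2 - 3*b
O(-39, 32)/2637 + (-661 + 2148)/3021 = (-2 - 3*(-39))/2637 + (-661 + 2148)/3021 = (-2 + 117)*(1/2637) + 1487*(1/3021) = 115*(1/2637) + 1487/3021 = 115/2637 + 1487/3021 = 1422878/2655459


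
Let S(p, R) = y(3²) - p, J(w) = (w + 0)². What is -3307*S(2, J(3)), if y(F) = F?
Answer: -23149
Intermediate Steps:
J(w) = w²
S(p, R) = 9 - p (S(p, R) = 3² - p = 9 - p)
-3307*S(2, J(3)) = -3307*(9 - 1*2) = -3307*(9 - 2) = -3307*7 = -23149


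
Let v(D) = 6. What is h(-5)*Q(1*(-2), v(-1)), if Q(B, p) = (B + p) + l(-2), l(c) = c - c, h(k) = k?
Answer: -20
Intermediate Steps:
l(c) = 0
Q(B, p) = B + p (Q(B, p) = (B + p) + 0 = B + p)
h(-5)*Q(1*(-2), v(-1)) = -5*(1*(-2) + 6) = -5*(-2 + 6) = -5*4 = -20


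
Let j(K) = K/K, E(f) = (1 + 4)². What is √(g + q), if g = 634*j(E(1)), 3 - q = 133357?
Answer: 4*I*√8295 ≈ 364.31*I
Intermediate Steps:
E(f) = 25 (E(f) = 5² = 25)
q = -133354 (q = 3 - 1*133357 = 3 - 133357 = -133354)
j(K) = 1
g = 634 (g = 634*1 = 634)
√(g + q) = √(634 - 133354) = √(-132720) = 4*I*√8295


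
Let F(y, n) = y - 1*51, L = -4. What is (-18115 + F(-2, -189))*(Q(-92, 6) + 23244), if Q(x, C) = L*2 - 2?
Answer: -422115312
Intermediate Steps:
F(y, n) = -51 + y (F(y, n) = y - 51 = -51 + y)
Q(x, C) = -10 (Q(x, C) = -4*2 - 2 = -8 - 2 = -10)
(-18115 + F(-2, -189))*(Q(-92, 6) + 23244) = (-18115 + (-51 - 2))*(-10 + 23244) = (-18115 - 53)*23234 = -18168*23234 = -422115312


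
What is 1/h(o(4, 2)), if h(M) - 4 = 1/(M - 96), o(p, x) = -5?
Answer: 101/403 ≈ 0.25062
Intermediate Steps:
h(M) = 4 + 1/(-96 + M) (h(M) = 4 + 1/(M - 96) = 4 + 1/(-96 + M))
1/h(o(4, 2)) = 1/((-383 + 4*(-5))/(-96 - 5)) = 1/((-383 - 20)/(-101)) = 1/(-1/101*(-403)) = 1/(403/101) = 101/403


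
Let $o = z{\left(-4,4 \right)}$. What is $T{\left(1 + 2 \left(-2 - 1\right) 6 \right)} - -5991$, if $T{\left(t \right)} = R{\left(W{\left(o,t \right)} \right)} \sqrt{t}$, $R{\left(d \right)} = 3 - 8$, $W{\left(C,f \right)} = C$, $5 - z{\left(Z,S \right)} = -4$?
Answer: $5991 - 5 i \sqrt{35} \approx 5991.0 - 29.58 i$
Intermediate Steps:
$z{\left(Z,S \right)} = 9$ ($z{\left(Z,S \right)} = 5 - -4 = 5 + 4 = 9$)
$o = 9$
$R{\left(d \right)} = -5$ ($R{\left(d \right)} = 3 - 8 = -5$)
$T{\left(t \right)} = - 5 \sqrt{t}$
$T{\left(1 + 2 \left(-2 - 1\right) 6 \right)} - -5991 = - 5 \sqrt{1 + 2 \left(-2 - 1\right) 6} - -5991 = - 5 \sqrt{1 + 2 \left(-3\right) 6} + 5991 = - 5 \sqrt{1 - 36} + 5991 = - 5 \sqrt{-35} + 5991 = - 5 i \sqrt{35} + 5991 = 5991 - 5 i \sqrt{35}$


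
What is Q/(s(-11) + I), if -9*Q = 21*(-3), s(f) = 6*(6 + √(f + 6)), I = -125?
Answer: -623/8101 - 42*I*√5/8101 ≈ -0.076904 - 0.011593*I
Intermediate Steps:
s(f) = 36 + 6*√(6 + f) (s(f) = 6*(6 + √(6 + f)) = 36 + 6*√(6 + f))
Q = 7 (Q = -7*(-3)/3 = -⅑*(-63) = 7)
Q/(s(-11) + I) = 7/((36 + 6*√(6 - 11)) - 125) = 7/((36 + 6*√(-5)) - 125) = 7/((36 + 6*(I*√5)) - 125) = 7/((36 + 6*I*√5) - 125) = 7/(-89 + 6*I*√5)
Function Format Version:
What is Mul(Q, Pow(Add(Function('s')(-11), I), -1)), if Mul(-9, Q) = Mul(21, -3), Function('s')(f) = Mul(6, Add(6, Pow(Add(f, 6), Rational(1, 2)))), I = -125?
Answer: Add(Rational(-623, 8101), Mul(Rational(-42, 8101), I, Pow(5, Rational(1, 2)))) ≈ Add(-0.076904, Mul(-0.011593, I))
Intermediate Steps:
Function('s')(f) = Add(36, Mul(6, Pow(Add(6, f), Rational(1, 2)))) (Function('s')(f) = Mul(6, Add(6, Pow(Add(6, f), Rational(1, 2)))) = Add(36, Mul(6, Pow(Add(6, f), Rational(1, 2)))))
Q = 7 (Q = Mul(Rational(-1, 9), Mul(21, -3)) = Mul(Rational(-1, 9), -63) = 7)
Mul(Q, Pow(Add(Function('s')(-11), I), -1)) = Mul(7, Pow(Add(Add(36, Mul(6, Pow(Add(6, -11), Rational(1, 2)))), -125), -1)) = Mul(7, Pow(Add(Add(36, Mul(6, Pow(-5, Rational(1, 2)))), -125), -1)) = Mul(7, Pow(Add(Add(36, Mul(6, Mul(I, Pow(5, Rational(1, 2))))), -125), -1)) = Mul(7, Pow(Add(Add(36, Mul(6, I, Pow(5, Rational(1, 2)))), -125), -1)) = Mul(7, Pow(Add(-89, Mul(6, I, Pow(5, Rational(1, 2)))), -1))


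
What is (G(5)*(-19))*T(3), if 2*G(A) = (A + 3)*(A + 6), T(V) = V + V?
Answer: -5016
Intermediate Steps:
T(V) = 2*V
G(A) = (3 + A)*(6 + A)/2 (G(A) = ((A + 3)*(A + 6))/2 = ((3 + A)*(6 + A))/2 = (3 + A)*(6 + A)/2)
(G(5)*(-19))*T(3) = ((9 + (½)*5² + (9/2)*5)*(-19))*(2*3) = ((9 + (½)*25 + 45/2)*(-19))*6 = ((9 + 25/2 + 45/2)*(-19))*6 = (44*(-19))*6 = -836*6 = -5016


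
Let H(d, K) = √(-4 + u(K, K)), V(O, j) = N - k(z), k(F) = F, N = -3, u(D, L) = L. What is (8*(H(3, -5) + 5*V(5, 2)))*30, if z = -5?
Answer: 2400 + 720*I ≈ 2400.0 + 720.0*I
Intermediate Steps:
V(O, j) = 2 (V(O, j) = -3 - 1*(-5) = -3 + 5 = 2)
H(d, K) = √(-4 + K)
(8*(H(3, -5) + 5*V(5, 2)))*30 = (8*(√(-4 - 5) + 5*2))*30 = (8*(√(-9) + 10))*30 = (8*(3*I + 10))*30 = (8*(10 + 3*I))*30 = (80 + 24*I)*30 = 2400 + 720*I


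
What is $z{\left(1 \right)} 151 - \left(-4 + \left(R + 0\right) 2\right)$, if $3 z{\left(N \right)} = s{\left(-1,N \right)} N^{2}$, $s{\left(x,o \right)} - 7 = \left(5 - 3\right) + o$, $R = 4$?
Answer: $\frac{1498}{3} \approx 499.33$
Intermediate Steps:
$s{\left(x,o \right)} = 9 + o$ ($s{\left(x,o \right)} = 7 + \left(\left(5 - 3\right) + o\right) = 7 + \left(2 + o\right) = 9 + o$)
$z{\left(N \right)} = \frac{N^{2} \left(9 + N\right)}{3}$ ($z{\left(N \right)} = \frac{\left(9 + N\right) N^{2}}{3} = \frac{N^{2} \left(9 + N\right)}{3}$)
$z{\left(1 \right)} 151 - \left(-4 + \left(R + 0\right) 2\right) = \frac{1^{2} \left(9 + 1\right)}{3} \cdot 151 - \left(-4 + \left(4 + 0\right) 2\right) = \frac{1}{3} \cdot 1 \cdot 10 \cdot 151 - \left(-4 + 4 \cdot 2\right) = \frac{10}{3} \cdot 151 - \left(-4 + 8\right) = \frac{1510}{3} - 4 = \frac{1498}{3}$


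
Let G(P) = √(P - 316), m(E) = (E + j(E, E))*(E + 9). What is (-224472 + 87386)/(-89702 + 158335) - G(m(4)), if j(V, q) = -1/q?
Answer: -137086/68633 - I*√1069/2 ≈ -1.9974 - 16.348*I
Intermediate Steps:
m(E) = (9 + E)*(E - 1/E) (m(E) = (E - 1/E)*(E + 9) = (E - 1/E)*(9 + E) = (9 + E)*(E - 1/E))
G(P) = √(-316 + P)
(-224472 + 87386)/(-89702 + 158335) - G(m(4)) = (-224472 + 87386)/(-89702 + 158335) - √(-316 + (-1 + 4² - 9/4 + 9*4)) = -137086/68633 - √(-316 + (-1 + 16 - 9*¼ + 36)) = -137086*1/68633 - √(-316 + (-1 + 16 - 9/4 + 36)) = -137086/68633 - √(-316 + 195/4) = -137086/68633 - √(-1069/4) = -137086/68633 - I*√1069/2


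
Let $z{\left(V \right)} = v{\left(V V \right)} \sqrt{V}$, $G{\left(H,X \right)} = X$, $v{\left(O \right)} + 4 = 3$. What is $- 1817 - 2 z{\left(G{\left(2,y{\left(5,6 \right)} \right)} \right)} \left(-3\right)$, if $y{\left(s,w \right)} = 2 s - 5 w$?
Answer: $21804 i \sqrt{5} \approx 48755.0 i$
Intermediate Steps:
$v{\left(O \right)} = -1$ ($v{\left(O \right)} = -4 + 3 = -1$)
$y{\left(s,w \right)} = - 5 w + 2 s$
$z{\left(V \right)} = - \sqrt{V}$
$- 1817 - 2 z{\left(G{\left(2,y{\left(5,6 \right)} \right)} \right)} \left(-3\right) = - 1817 - 2 \left(- \sqrt{\left(-5\right) 6 + 2 \cdot 5}\right) \left(-3\right) = - 1817 - 2 \left(- \sqrt{-30 + 10}\right) \left(-3\right) = - 1817 - 2 \left(- \sqrt{-20}\right) \left(-3\right) = - 1817 - 2 \left(- 2 i \sqrt{5}\right) \left(-3\right) = - 1817 \cdot 4 i \sqrt{5} \left(-3\right) = - 1817 \left(- 12 i \sqrt{5}\right) = 21804 i \sqrt{5}$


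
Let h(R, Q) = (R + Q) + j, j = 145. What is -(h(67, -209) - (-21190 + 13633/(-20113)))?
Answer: -426268442/20113 ≈ -21194.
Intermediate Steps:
h(R, Q) = 145 + Q + R (h(R, Q) = (R + Q) + 145 = (Q + R) + 145 = 145 + Q + R)
-(h(67, -209) - (-21190 + 13633/(-20113))) = -((145 - 209 + 67) - (-21190 + 13633/(-20113))) = -(3 - (-21190 + 13633*(-1/20113))) = -(3 - (-21190 - 13633/20113)) = -(3 - 1*(-426208103/20113)) = -(3 + 426208103/20113) = -1*426268442/20113 = -426268442/20113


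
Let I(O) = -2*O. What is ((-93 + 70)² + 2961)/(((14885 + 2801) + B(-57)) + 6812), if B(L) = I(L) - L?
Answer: 3490/24669 ≈ 0.14147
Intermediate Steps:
B(L) = -3*L (B(L) = -2*L - L = -3*L)
((-93 + 70)² + 2961)/(((14885 + 2801) + B(-57)) + 6812) = ((-93 + 70)² + 2961)/(((14885 + 2801) - 3*(-57)) + 6812) = ((-23)² + 2961)/((17686 + 171) + 6812) = (529 + 2961)/(17857 + 6812) = 3490/24669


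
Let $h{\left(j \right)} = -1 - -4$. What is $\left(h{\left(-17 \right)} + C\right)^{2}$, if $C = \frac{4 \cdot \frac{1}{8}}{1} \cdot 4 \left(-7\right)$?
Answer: $121$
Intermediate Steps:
$h{\left(j \right)} = 3$ ($h{\left(j \right)} = -1 + 4 = 3$)
$C = -14$ ($C = 4 \cdot \frac{1}{8} \cdot 1 \cdot 4 \left(-7\right) = \frac{1}{2} \cdot 1 \cdot 4 \left(-7\right) = \frac{1}{2} \cdot 4 \left(-7\right) = 2 \left(-7\right) = -14$)
$\left(h{\left(-17 \right)} + C\right)^{2} = \left(3 - 14\right)^{2} = \left(-11\right)^{2} = 121$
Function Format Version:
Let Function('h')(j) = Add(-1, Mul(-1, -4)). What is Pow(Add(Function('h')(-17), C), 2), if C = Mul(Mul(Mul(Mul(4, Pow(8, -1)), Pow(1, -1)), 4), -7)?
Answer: 121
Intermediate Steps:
Function('h')(j) = 3 (Function('h')(j) = Add(-1, 4) = 3)
C = -14 (C = Mul(Mul(Mul(Mul(4, Rational(1, 8)), 1), 4), -7) = Mul(Mul(Mul(Rational(1, 2), 1), 4), -7) = Mul(Mul(Rational(1, 2), 4), -7) = Mul(2, -7) = -14)
Pow(Add(Function('h')(-17), C), 2) = Pow(Add(3, -14), 2) = Pow(-11, 2) = 121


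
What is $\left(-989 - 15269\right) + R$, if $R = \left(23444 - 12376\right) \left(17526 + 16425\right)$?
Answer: $375753410$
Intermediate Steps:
$R = 375769668$ ($R = 11068 \cdot 33951 = 375769668$)
$\left(-989 - 15269\right) + R = \left(-989 - 15269\right) + 375769668 = -16258 + 375769668 = 375753410$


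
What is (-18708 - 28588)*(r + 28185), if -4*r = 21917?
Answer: -1073891152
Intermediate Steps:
r = -21917/4 (r = -1/4*21917 = -21917/4 ≈ -5479.3)
(-18708 - 28588)*(r + 28185) = (-18708 - 28588)*(-21917/4 + 28185) = -47296*90823/4 = -1073891152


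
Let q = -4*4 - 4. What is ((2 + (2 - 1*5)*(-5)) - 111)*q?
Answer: 1880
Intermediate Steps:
q = -20 (q = -16 - 4 = -20)
((2 + (2 - 1*5)*(-5)) - 111)*q = ((2 + (2 - 1*5)*(-5)) - 111)*(-20) = ((2 + (2 - 5)*(-5)) - 111)*(-20) = ((2 - 3*(-5)) - 111)*(-20) = ((2 + 15) - 111)*(-20) = (17 - 111)*(-20) = -94*(-20) = 1880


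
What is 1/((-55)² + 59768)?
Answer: 1/62793 ≈ 1.5925e-5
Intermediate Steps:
1/((-55)² + 59768) = 1/(3025 + 59768) = 1/62793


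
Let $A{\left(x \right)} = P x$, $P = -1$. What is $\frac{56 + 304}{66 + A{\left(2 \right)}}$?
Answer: $\frac{45}{8} \approx 5.625$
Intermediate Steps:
$A{\left(x \right)} = - x$
$\frac{56 + 304}{66 + A{\left(2 \right)}} = \frac{56 + 304}{66 - 2} = \frac{360}{66 - 2} = \frac{360}{64} = 360 \cdot \frac{1}{64} = \frac{45}{8}$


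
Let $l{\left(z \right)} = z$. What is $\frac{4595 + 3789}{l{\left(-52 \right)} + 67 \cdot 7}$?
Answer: $\frac{8384}{417} \approx 20.106$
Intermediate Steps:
$\frac{4595 + 3789}{l{\left(-52 \right)} + 67 \cdot 7} = \frac{4595 + 3789}{-52 + 67 \cdot 7} = \frac{8384}{-52 + 469} = \frac{8384}{417}$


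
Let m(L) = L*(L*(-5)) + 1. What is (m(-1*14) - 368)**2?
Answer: 1814409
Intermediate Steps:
m(L) = 1 - 5*L**2 (m(L) = L*(-5*L) + 1 = -5*L**2 + 1 = 1 - 5*L**2)
(m(-1*14) - 368)**2 = ((1 - 5*(-1*14)**2) - 368)**2 = ((1 - 5*(-14)**2) - 368)**2 = ((1 - 5*196) - 368)**2 = ((1 - 980) - 368)**2 = (-979 - 368)**2 = (-1347)**2 = 1814409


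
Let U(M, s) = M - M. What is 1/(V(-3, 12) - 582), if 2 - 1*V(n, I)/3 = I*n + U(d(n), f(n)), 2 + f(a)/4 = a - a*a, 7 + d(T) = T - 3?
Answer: -1/468 ≈ -0.0021368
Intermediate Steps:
d(T) = -10 + T (d(T) = -7 + (T - 3) = -7 + (-3 + T) = -10 + T)
f(a) = -8 - 4*a² + 4*a (f(a) = -8 + 4*(a - a*a) = -8 + 4*(a - a²) = -8 + (-4*a² + 4*a) = -8 - 4*a² + 4*a)
U(M, s) = 0
V(n, I) = 6 - 3*I*n (V(n, I) = 6 - 3*(I*n + 0) = 6 - 3*I*n)
1/(V(-3, 12) - 582) = 1/((6 - 3*12*(-3)) - 582) = 1/((6 + 108) - 582) = 1/(114 - 582) = 1/(-468) = -1/468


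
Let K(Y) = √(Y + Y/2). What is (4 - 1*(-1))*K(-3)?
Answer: 15*I*√2/2 ≈ 10.607*I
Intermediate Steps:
K(Y) = √6*√Y/2 (K(Y) = √(Y + Y*(½)) = √(Y + Y/2) = √(3*Y/2) = √6*√Y/2)
(4 - 1*(-1))*K(-3) = (4 - 1*(-1))*(√6*√(-3)/2) = (4 + 1)*(√6*(I*√3)/2) = 5*(3*I*√2/2) = 15*I*√2/2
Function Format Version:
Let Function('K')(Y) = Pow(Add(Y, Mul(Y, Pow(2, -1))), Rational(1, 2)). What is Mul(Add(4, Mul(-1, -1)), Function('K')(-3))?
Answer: Mul(Rational(15, 2), I, Pow(2, Rational(1, 2))) ≈ Mul(10.607, I)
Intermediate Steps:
Function('K')(Y) = Mul(Rational(1, 2), Pow(6, Rational(1, 2)), Pow(Y, Rational(1, 2))) (Function('K')(Y) = Pow(Add(Y, Mul(Y, Rational(1, 2))), Rational(1, 2)) = Pow(Add(Y, Mul(Rational(1, 2), Y)), Rational(1, 2)) = Pow(Mul(Rational(3, 2), Y), Rational(1, 2)) = Mul(Rational(1, 2), Pow(6, Rational(1, 2)), Pow(Y, Rational(1, 2))))
Mul(Add(4, Mul(-1, -1)), Function('K')(-3)) = Mul(Add(4, Mul(-1, -1)), Mul(Rational(1, 2), Pow(6, Rational(1, 2)), Pow(-3, Rational(1, 2)))) = Mul(Add(4, 1), Mul(Rational(1, 2), Pow(6, Rational(1, 2)), Mul(I, Pow(3, Rational(1, 2))))) = Mul(5, Mul(Rational(3, 2), I, Pow(2, Rational(1, 2)))) = Mul(Rational(15, 2), I, Pow(2, Rational(1, 2)))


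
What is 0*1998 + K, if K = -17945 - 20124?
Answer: -38069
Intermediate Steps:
K = -38069
0*1998 + K = 0*1998 - 38069 = 0 - 38069 = -38069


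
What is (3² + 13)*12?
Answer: 264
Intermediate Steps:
(3² + 13)*12 = (9 + 13)*12 = 22*12 = 264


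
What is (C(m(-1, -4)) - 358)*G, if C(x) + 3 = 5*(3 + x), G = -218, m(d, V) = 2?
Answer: 73248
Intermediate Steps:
C(x) = 12 + 5*x (C(x) = -3 + 5*(3 + x) = -3 + (15 + 5*x) = 12 + 5*x)
(C(m(-1, -4)) - 358)*G = ((12 + 5*2) - 358)*(-218) = ((12 + 10) - 358)*(-218) = (22 - 358)*(-218) = -336*(-218) = 73248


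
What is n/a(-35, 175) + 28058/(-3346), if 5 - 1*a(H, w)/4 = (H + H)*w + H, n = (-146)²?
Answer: -163500993/20561170 ≈ -7.9519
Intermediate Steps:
n = 21316
a(H, w) = 20 - 4*H - 8*H*w (a(H, w) = 20 - 4*((H + H)*w + H) = 20 - 4*((2*H)*w + H) = 20 - 4*(2*H*w + H) = 20 - 4*(H + 2*H*w) = 20 + (-4*H - 8*H*w) = 20 - 4*H - 8*H*w)
n/a(-35, 175) + 28058/(-3346) = 21316/(20 - 4*(-35) - 8*(-35)*175) + 28058/(-3346) = 21316/(20 + 140 + 49000) + 28058*(-1/3346) = 21316/49160 - 14029/1673 = 21316*(1/49160) - 14029/1673 = 5329/12290 - 14029/1673 = -163500993/20561170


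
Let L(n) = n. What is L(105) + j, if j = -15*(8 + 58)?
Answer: -885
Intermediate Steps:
j = -990 (j = -15*66 = -990)
L(105) + j = 105 - 990 = -885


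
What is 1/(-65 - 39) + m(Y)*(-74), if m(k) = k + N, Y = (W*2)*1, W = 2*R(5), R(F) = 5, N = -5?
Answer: -115441/104 ≈ -1110.0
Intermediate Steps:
W = 10 (W = 2*5 = 10)
Y = 20 (Y = (10*2)*1 = 20*1 = 20)
m(k) = -5 + k (m(k) = k - 5 = -5 + k)
1/(-65 - 39) + m(Y)*(-74) = 1/(-65 - 39) + (-5 + 20)*(-74) = 1/(-104) + 15*(-74) = -1/104 - 1110 = -115441/104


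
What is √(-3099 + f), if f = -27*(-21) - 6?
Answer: 3*I*√282 ≈ 50.379*I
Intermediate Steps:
f = 561 (f = 567 - 6 = 561)
√(-3099 + f) = √(-3099 + 561) = √(-2538) = 3*I*√282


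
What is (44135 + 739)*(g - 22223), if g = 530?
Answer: -973451682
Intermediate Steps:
(44135 + 739)*(g - 22223) = (44135 + 739)*(530 - 22223) = 44874*(-21693) = -973451682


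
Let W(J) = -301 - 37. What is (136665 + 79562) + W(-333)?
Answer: 215889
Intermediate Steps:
W(J) = -338
(136665 + 79562) + W(-333) = (136665 + 79562) - 338 = 216227 - 338 = 215889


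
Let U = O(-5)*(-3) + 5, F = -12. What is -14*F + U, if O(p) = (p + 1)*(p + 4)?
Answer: 161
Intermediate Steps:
O(p) = (1 + p)*(4 + p)
U = -7 (U = (4 + (-5)² + 5*(-5))*(-3) + 5 = (4 + 25 - 25)*(-3) + 5 = 4*(-3) + 5 = -12 + 5 = -7)
-14*F + U = -14*(-12) - 7 = 168 - 7 = 161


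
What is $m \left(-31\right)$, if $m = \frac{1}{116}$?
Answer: $- \frac{31}{116} \approx -0.26724$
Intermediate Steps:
$m = \frac{1}{116} \approx 0.0086207$
$m \left(-31\right) = \frac{1}{116} \left(-31\right) = - \frac{31}{116}$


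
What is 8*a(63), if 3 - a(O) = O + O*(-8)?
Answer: 3552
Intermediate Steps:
a(O) = 3 + 7*O (a(O) = 3 - (O + O*(-8)) = 3 - (O - 8*O) = 3 - (-7)*O = 3 + 7*O)
8*a(63) = 8*(3 + 7*63) = 8*(3 + 441) = 8*444 = 3552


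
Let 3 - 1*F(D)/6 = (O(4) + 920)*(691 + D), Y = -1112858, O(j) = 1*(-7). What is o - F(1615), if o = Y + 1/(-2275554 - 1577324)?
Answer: 44382812010175/3852878 ≈ 1.1519e+7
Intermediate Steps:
O(j) = -7
F(D) = -3785280 - 5478*D (F(D) = 18 - 6*(-7 + 920)*(691 + D) = 18 - 5478*(691 + D) = 18 - 6*(630883 + 913*D) = 18 + (-3785298 - 5478*D) = -3785280 - 5478*D)
o = -4287706105325/3852878 (o = -1112858 + 1/(-2275554 - 1577324) = -1112858 + 1/(-3852878) = -1112858 - 1/3852878 = -4287706105325/3852878 ≈ -1.1129e+6)
o - F(1615) = -4287706105325/3852878 - (-3785280 - 5478*1615) = -4287706105325/3852878 - (-3785280 - 8846970) = -4287706105325/3852878 - 1*(-12632250) = -4287706105325/3852878 + 12632250 = 44382812010175/3852878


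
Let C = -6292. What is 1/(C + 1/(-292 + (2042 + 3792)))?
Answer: -5542/34870263 ≈ -0.00015893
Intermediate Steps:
1/(C + 1/(-292 + (2042 + 3792))) = 1/(-6292 + 1/(-292 + (2042 + 3792))) = 1/(-6292 + 1/(-292 + 5834)) = 1/(-6292 + 1/5542) = 1/(-34870263/5542) = -5542/34870263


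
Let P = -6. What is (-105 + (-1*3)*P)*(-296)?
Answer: 25752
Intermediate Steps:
(-105 + (-1*3)*P)*(-296) = (-105 - 1*3*(-6))*(-296) = (-105 - 3*(-6))*(-296) = (-105 + 18)*(-296) = -87*(-296) = 25752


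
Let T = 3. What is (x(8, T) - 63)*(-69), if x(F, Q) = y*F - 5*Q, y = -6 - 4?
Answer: 10902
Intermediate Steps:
y = -10
x(F, Q) = -10*F - 5*Q
(x(8, T) - 63)*(-69) = ((-10*8 - 5*3) - 63)*(-69) = ((-80 - 15) - 63)*(-69) = (-95 - 63)*(-69) = -158*(-69) = 10902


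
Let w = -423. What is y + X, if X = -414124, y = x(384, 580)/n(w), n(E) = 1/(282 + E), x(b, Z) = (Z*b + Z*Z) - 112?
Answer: -79234252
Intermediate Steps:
x(b, Z) = -112 + Z² + Z*b (x(b, Z) = (Z*b + Z²) - 112 = (Z² + Z*b) - 112 = -112 + Z² + Z*b)
y = -78820128 (y = (-112 + 580² + 580*384)/(1/(282 - 423)) = (-112 + 336400 + 222720)/(1/(-141)) = 559008/(-1/141) = 559008*(-141) = -78820128)
y + X = -78820128 - 414124 = -79234252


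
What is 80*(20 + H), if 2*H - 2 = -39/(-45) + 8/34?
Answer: 87928/51 ≈ 1724.1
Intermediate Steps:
H = 791/510 (H = 1 + (-39/(-45) + 8/34)/2 = 1 + (-39*(-1/45) + 8*(1/34))/2 = 1 + (13/15 + 4/17)/2 = 1 + (½)*(281/255) = 1 + 281/510 = 791/510 ≈ 1.5510)
80*(20 + H) = 80*(20 + 791/510) = 80*(10991/510) = 87928/51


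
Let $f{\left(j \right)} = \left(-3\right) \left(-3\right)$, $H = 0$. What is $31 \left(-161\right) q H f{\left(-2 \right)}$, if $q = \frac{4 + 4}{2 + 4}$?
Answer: $0$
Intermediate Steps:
$f{\left(j \right)} = 9$
$q = \frac{4}{3}$ ($q = \frac{8}{6} = 8 \cdot \frac{1}{6} = \frac{4}{3} \approx 1.3333$)
$31 \left(-161\right) q H f{\left(-2 \right)} = 31 \left(-161\right) \frac{4}{3} \cdot 0 \cdot 9 = - 4991 \cdot 0 \cdot 9 = \left(-4991\right) 0 = 0$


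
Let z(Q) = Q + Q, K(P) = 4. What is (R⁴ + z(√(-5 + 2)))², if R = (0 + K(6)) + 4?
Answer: 16777204 + 16384*I*√3 ≈ 1.6777e+7 + 28378.0*I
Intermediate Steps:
z(Q) = 2*Q
R = 8 (R = (0 + 4) + 4 = 4 + 4 = 8)
(R⁴ + z(√(-5 + 2)))² = (8⁴ + 2*√(-5 + 2))² = (4096 + 2*√(-3))² = (4096 + 2*(I*√3))² = (4096 + 2*I*√3)²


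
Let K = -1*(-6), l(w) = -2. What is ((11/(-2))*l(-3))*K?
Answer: 66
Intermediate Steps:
K = 6
((11/(-2))*l(-3))*K = ((11/(-2))*(-2))*6 = ((11*(-½))*(-2))*6 = -11/2*(-2)*6 = 11*6 = 66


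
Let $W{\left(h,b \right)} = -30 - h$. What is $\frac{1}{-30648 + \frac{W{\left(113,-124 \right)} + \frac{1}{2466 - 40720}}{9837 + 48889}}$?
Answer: $- \frac{2246504404}{68850872444115} \approx -3.2629 \cdot 10^{-5}$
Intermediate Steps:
$\frac{1}{-30648 + \frac{W{\left(113,-124 \right)} + \frac{1}{2466 - 40720}}{9837 + 48889}} = \frac{1}{-30648 + \frac{\left(-30 - 113\right) + \frac{1}{2466 - 40720}}{9837 + 48889}} = \frac{1}{-30648 + \frac{\left(-30 - 113\right) + \frac{1}{-38254}}{58726}} = \frac{1}{-30648 + \left(-143 - \frac{1}{38254}\right) \frac{1}{58726}} = \frac{1}{-30648 - \frac{5470323}{2246504404}} = \frac{1}{- \frac{68850872444115}{2246504404}} = - \frac{2246504404}{68850872444115}$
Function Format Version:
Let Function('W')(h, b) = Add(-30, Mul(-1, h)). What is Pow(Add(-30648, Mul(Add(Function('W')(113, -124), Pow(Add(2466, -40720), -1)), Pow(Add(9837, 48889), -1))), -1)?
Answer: Rational(-2246504404, 68850872444115) ≈ -3.2629e-5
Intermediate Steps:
Pow(Add(-30648, Mul(Add(Function('W')(113, -124), Pow(Add(2466, -40720), -1)), Pow(Add(9837, 48889), -1))), -1) = Pow(Add(-30648, Mul(Add(Add(-30, Mul(-1, 113)), Pow(Add(2466, -40720), -1)), Pow(Add(9837, 48889), -1))), -1) = Pow(Add(-30648, Mul(Add(Add(-30, -113), Pow(-38254, -1)), Pow(58726, -1))), -1) = Pow(Add(-30648, Mul(Add(-143, Rational(-1, 38254)), Rational(1, 58726))), -1) = Pow(Add(-30648, Mul(Rational(-5470323, 38254), Rational(1, 58726))), -1) = Pow(Add(-30648, Rational(-5470323, 2246504404)), -1) = Pow(Rational(-68850872444115, 2246504404), -1) = Rational(-2246504404, 68850872444115)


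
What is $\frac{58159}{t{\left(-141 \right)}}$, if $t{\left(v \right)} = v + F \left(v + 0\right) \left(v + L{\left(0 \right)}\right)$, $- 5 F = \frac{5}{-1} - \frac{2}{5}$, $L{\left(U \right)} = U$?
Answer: $\frac{1453975}{533262} \approx 2.7266$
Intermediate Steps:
$F = \frac{27}{25}$ ($F = - \frac{\frac{5}{-1} - \frac{2}{5}}{5} = - \frac{5 \left(-1\right) - \frac{2}{5}}{5} = - \frac{-5 - \frac{2}{5}}{5} = \left(- \frac{1}{5}\right) \left(- \frac{27}{5}\right) = \frac{27}{25} \approx 1.08$)
$t{\left(v \right)} = v + \frac{27 v^{2}}{25}$ ($t{\left(v \right)} = v + \frac{27 \left(v + 0\right) \left(v + 0\right)}{25} = v + \frac{27 v v}{25} = v + \frac{27 v^{2}}{25}$)
$\frac{58159}{t{\left(-141 \right)}} = \frac{58159}{\frac{1}{25} \left(-141\right) \left(25 + 27 \left(-141\right)\right)} = \frac{58159}{\frac{1}{25} \left(-141\right) \left(25 - 3807\right)} = \frac{58159}{\frac{1}{25} \left(-141\right) \left(-3782\right)} = \frac{58159}{\frac{533262}{25}} = 58159 \cdot \frac{25}{533262} = \frac{1453975}{533262}$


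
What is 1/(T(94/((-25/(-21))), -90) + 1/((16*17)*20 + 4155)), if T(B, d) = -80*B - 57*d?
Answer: -1919/2277469 ≈ -0.00084260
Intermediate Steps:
1/(T(94/((-25/(-21))), -90) + 1/((16*17)*20 + 4155)) = 1/((-7520/((-25/(-21))) - 57*(-90)) + 1/((16*17)*20 + 4155)) = 1/((-7520/((-25*(-1/21))) + 5130) + 1/(272*20 + 4155)) = 1/((-7520/25/21 + 5130) + 1/(5440 + 4155)) = 1/((-7520*21/25 + 5130) + 1/9595) = 1/((-80*1974/25 + 5130) + 1/9595) = 1/((-31584/5 + 5130) + 1/9595) = 1/(-5934/5 + 1/9595) = 1/(-2277469/1919) = -1919/2277469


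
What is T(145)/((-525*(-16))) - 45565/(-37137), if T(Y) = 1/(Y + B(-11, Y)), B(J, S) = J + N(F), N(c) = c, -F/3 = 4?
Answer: 5188338793/4228666400 ≈ 1.2269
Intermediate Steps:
F = -12 (F = -3*4 = -12)
B(J, S) = -12 + J (B(J, S) = J - 12 = -12 + J)
T(Y) = 1/(-23 + Y) (T(Y) = 1/(Y + (-12 - 11)) = 1/(Y - 23) = 1/(-23 + Y))
T(145)/((-525*(-16))) - 45565/(-37137) = 1/((-23 + 145)*((-525*(-16)))) - 45565/(-37137) = 1/(122*8400) - 45565*(-1/37137) = (1/122)*(1/8400) + 45565/37137 = 1/1024800 + 45565/37137 = 5188338793/4228666400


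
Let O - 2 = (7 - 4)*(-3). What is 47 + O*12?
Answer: -37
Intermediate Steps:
O = -7 (O = 2 + (7 - 4)*(-3) = 2 + 3*(-3) = 2 - 9 = -7)
47 + O*12 = 47 - 7*12 = 47 - 84 = -37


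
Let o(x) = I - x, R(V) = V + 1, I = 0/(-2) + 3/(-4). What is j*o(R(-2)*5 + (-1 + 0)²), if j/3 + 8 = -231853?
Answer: -9042579/4 ≈ -2.2606e+6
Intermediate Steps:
j = -695583 (j = -24 + 3*(-231853) = -24 - 695559 = -695583)
I = -¾ (I = 0*(-½) + 3*(-¼) = 0 - ¾ = -¾ ≈ -0.75000)
R(V) = 1 + V
o(x) = -¾ - x
j*o(R(-2)*5 + (-1 + 0)²) = -695583*(-¾ - ((1 - 2)*5 + (-1 + 0)²)) = -695583*(-¾ - (-1*5 + (-1)²)) = -695583*(-¾ - (-5 + 1)) = -695583*(-¾ - 1*(-4)) = -695583*(-¾ + 4) = -695583*13/4 = -9042579/4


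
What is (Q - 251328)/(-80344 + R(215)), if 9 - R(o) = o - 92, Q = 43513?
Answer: 207815/80458 ≈ 2.5829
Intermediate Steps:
R(o) = 101 - o (R(o) = 9 - (o - 92) = 9 - (-92 + o) = 9 + (92 - o) = 101 - o)
(Q - 251328)/(-80344 + R(215)) = (43513 - 251328)/(-80344 + (101 - 1*215)) = -207815/(-80344 + (101 - 215)) = -207815/(-80344 - 114) = -207815/(-80458) = -207815*(-1/80458) = 207815/80458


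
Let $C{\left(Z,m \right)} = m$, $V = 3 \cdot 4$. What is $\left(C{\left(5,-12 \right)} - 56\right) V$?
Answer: $-816$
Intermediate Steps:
$V = 12$
$\left(C{\left(5,-12 \right)} - 56\right) V = \left(-12 - 56\right) 12 = \left(-68\right) 12 = -816$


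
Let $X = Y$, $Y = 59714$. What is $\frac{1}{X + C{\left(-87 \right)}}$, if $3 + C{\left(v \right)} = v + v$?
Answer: $\frac{1}{59537} \approx 1.6796 \cdot 10^{-5}$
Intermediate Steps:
$X = 59714$
$C{\left(v \right)} = -3 + 2 v$ ($C{\left(v \right)} = -3 + \left(v + v\right) = -3 + 2 v$)
$\frac{1}{X + C{\left(-87 \right)}} = \frac{1}{59714 + \left(-3 + 2 \left(-87\right)\right)} = \frac{1}{59714 - 177} = \frac{1}{59537}$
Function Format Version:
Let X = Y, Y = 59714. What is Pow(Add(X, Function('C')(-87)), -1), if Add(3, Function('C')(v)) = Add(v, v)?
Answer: Rational(1, 59537) ≈ 1.6796e-5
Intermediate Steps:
X = 59714
Function('C')(v) = Add(-3, Mul(2, v)) (Function('C')(v) = Add(-3, Add(v, v)) = Add(-3, Mul(2, v)))
Pow(Add(X, Function('C')(-87)), -1) = Pow(Add(59714, Add(-3, Mul(2, -87))), -1) = Pow(Add(59714, Add(-3, -174)), -1) = Pow(Add(59714, -177), -1) = Pow(59537, -1) = Rational(1, 59537)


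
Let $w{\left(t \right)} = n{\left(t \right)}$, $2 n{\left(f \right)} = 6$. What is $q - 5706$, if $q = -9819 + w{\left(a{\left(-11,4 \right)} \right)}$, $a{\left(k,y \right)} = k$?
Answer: $-15522$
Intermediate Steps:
$n{\left(f \right)} = 3$ ($n{\left(f \right)} = \frac{1}{2} \cdot 6 = 3$)
$w{\left(t \right)} = 3$
$q = -9816$ ($q = -9819 + 3 = -9816$)
$q - 5706 = -9816 - 5706 = -15522$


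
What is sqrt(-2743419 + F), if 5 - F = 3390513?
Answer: I*sqrt(6133927) ≈ 2476.7*I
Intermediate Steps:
F = -3390508 (F = 5 - 1*3390513 = 5 - 3390513 = -3390508)
sqrt(-2743419 + F) = sqrt(-2743419 - 3390508) = sqrt(-6133927) = I*sqrt(6133927)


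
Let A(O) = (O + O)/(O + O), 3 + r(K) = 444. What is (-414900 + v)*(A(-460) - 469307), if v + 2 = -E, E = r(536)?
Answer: 194922961958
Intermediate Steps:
r(K) = 441 (r(K) = -3 + 444 = 441)
A(O) = 1 (A(O) = (2*O)/((2*O)) = (2*O)*(1/(2*O)) = 1)
E = 441
v = -443 (v = -2 - 1*441 = -2 - 441 = -443)
(-414900 + v)*(A(-460) - 469307) = (-414900 - 443)*(1 - 469307) = -415343*(-469306) = 194922961958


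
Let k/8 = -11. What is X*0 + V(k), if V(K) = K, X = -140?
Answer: -88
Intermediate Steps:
k = -88 (k = 8*(-11) = -88)
X*0 + V(k) = -140*0 - 88 = 0 - 88 = -88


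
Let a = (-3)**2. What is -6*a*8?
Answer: -432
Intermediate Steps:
a = 9
-6*a*8 = -6*9*8 = -54*8 = -432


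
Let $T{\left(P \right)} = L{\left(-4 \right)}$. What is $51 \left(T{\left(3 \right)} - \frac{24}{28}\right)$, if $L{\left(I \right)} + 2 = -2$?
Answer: $- \frac{1734}{7} \approx -247.71$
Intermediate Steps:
$L{\left(I \right)} = -4$ ($L{\left(I \right)} = -2 - 2 = -4$)
$T{\left(P \right)} = -4$
$51 \left(T{\left(3 \right)} - \frac{24}{28}\right) = 51 \left(-4 - \frac{24}{28}\right) = 51 \left(-4 - \frac{6}{7}\right) = 51 \left(- \frac{34}{7}\right) = - \frac{1734}{7}$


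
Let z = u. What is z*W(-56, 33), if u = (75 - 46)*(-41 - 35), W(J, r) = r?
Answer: -72732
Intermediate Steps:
u = -2204 (u = 29*(-76) = -2204)
z = -2204
z*W(-56, 33) = -2204*33 = -72732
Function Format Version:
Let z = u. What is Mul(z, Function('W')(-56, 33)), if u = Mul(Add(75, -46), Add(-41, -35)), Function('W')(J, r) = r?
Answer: -72732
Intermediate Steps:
u = -2204 (u = Mul(29, -76) = -2204)
z = -2204
Mul(z, Function('W')(-56, 33)) = Mul(-2204, 33) = -72732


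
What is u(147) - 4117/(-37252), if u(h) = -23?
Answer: -852679/37252 ≈ -22.889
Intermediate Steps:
u(147) - 4117/(-37252) = -23 - 4117/(-37252) = -23 - 4117*(-1/37252) = -23 + 4117/37252 = -852679/37252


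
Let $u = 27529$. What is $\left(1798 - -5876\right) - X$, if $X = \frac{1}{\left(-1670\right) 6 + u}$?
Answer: $\frac{134364065}{17509} \approx 7674.0$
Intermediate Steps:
$X = \frac{1}{17509}$ ($X = \frac{1}{\left(-1670\right) 6 + 27529} = \frac{1}{-10020 + 27529} = \frac{1}{17509} \approx 5.7113 \cdot 10^{-5}$)
$\left(1798 - -5876\right) - X = \left(1798 - -5876\right) - \frac{1}{17509} = \left(1798 + 5876\right) - \frac{1}{17509} = 7674 - \frac{1}{17509} = \frac{134364065}{17509}$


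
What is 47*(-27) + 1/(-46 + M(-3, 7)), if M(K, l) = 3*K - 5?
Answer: -76141/60 ≈ -1269.0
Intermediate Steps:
M(K, l) = -5 + 3*K
47*(-27) + 1/(-46 + M(-3, 7)) = 47*(-27) + 1/(-46 + (-5 + 3*(-3))) = -1269 + 1/(-46 + (-5 - 9)) = -1269 + 1/(-46 - 14) = -1269 + 1/(-60) = -1269 - 1/60 = -76141/60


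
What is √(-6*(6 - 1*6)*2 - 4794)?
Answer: I*√4794 ≈ 69.239*I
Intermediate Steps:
√(-6*(6 - 1*6)*2 - 4794) = √(-6*(6 - 6)*2 - 4794) = √(-6*0*2 - 4794) = √(0*2 - 4794) = √(0 - 4794) = √(-4794) = I*√4794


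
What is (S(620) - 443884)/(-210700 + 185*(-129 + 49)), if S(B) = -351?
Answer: 197/100 ≈ 1.9700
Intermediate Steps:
(S(620) - 443884)/(-210700 + 185*(-129 + 49)) = (-351 - 443884)/(-210700 + 185*(-129 + 49)) = -444235/(-210700 + 185*(-80)) = -444235/(-210700 - 14800) = -444235/(-225500) = -444235*(-1/225500) = 197/100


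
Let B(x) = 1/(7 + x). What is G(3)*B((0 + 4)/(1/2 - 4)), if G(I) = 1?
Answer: 7/41 ≈ 0.17073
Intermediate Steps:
G(3)*B((0 + 4)/(1/2 - 4)) = 1/(7 + (0 + 4)/(1/2 - 4)) = 1/(7 + 4/(1/2 - 4)) = 1/(7 + 4/(-7/2)) = 1/(7 + 4*(-2/7)) = 1/(7 - 8/7) = 1/(41/7) = 1*(7/41) = 7/41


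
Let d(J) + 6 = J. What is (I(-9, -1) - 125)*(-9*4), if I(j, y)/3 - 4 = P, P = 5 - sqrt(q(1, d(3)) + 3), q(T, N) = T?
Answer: 3744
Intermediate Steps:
d(J) = -6 + J
P = 3 (P = 5 - sqrt(1 + 3) = 5 - sqrt(4) = 5 - 1*2 = 5 - 2 = 3)
I(j, y) = 21 (I(j, y) = 12 + 3*3 = 12 + 9 = 21)
(I(-9, -1) - 125)*(-9*4) = (21 - 125)*(-9*4) = -104*(-36) = 3744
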